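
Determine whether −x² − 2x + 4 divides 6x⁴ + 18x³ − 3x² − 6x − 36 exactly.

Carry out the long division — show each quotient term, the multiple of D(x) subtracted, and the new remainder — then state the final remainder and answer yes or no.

Step 1: lead(6x⁴ + 18x³ − 3x² − 6x − 36) ÷ lead(D) = 6x⁴ ÷ −x² = −6x². Subtract (−6x²)·D = 6x⁴ + 12x³ − 24x². Remainder: 6x³ + 21x² − 6x − 36.
Step 2: lead(6x³ + 21x² − 6x − 36) ÷ lead(D) = 6x³ ÷ −x² = −6x. Subtract (−6x)·D = 6x³ + 12x² − 24x. Remainder: 9x² + 18x − 36.
Step 3: lead(9x² + 18x − 36) ÷ lead(D) = 9x² ÷ −x² = −9. Subtract (−9)·D = 9x² + 18x − 36. Remainder: 0.

R(x) = 0, so D(x) is a factor of P(x). yes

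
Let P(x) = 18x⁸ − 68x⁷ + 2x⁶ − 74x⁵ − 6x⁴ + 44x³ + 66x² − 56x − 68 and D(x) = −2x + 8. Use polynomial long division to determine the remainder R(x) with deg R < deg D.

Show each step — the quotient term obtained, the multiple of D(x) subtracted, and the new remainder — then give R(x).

R(x) = −4

Step 1: lead(18x⁸ − 68x⁷ + 2x⁶ − 74x⁵ − 6x⁴ + 44x³ + 66x² − 56x − 68) ÷ lead(D) = 18x⁸ ÷ −2x = −9x⁷. Subtract (−9x⁷)·D = 18x⁸ − 72x⁷. Remainder: 4x⁷ + 2x⁶ − 74x⁵ − 6x⁴ + 44x³ + 66x² − 56x − 68.
Step 2: lead(4x⁷ + 2x⁶ − 74x⁵ − 6x⁴ + 44x³ + 66x² − 56x − 68) ÷ lead(D) = 4x⁷ ÷ −2x = −2x⁶. Subtract (−2x⁶)·D = 4x⁷ − 16x⁶. Remainder: 18x⁶ − 74x⁵ − 6x⁴ + 44x³ + 66x² − 56x − 68.
Step 3: lead(18x⁶ − 74x⁵ − 6x⁴ + 44x³ + 66x² − 56x − 68) ÷ lead(D) = 18x⁶ ÷ −2x = −9x⁵. Subtract (−9x⁵)·D = 18x⁶ − 72x⁵. Remainder: −2x⁵ − 6x⁴ + 44x³ + 66x² − 56x − 68.
Step 4: lead(−2x⁵ − 6x⁴ + 44x³ + 66x² − 56x − 68) ÷ lead(D) = −2x⁵ ÷ −2x = x⁴. Subtract (x⁴)·D = −2x⁵ + 8x⁴. Remainder: −14x⁴ + 44x³ + 66x² − 56x − 68.
Step 5: lead(−14x⁴ + 44x³ + 66x² − 56x − 68) ÷ lead(D) = −14x⁴ ÷ −2x = 7x³. Subtract (7x³)·D = −14x⁴ + 56x³. Remainder: −12x³ + 66x² − 56x − 68.
Step 6: lead(−12x³ + 66x² − 56x − 68) ÷ lead(D) = −12x³ ÷ −2x = 6x². Subtract (6x²)·D = −12x³ + 48x². Remainder: 18x² − 56x − 68.
Step 7: lead(18x² − 56x − 68) ÷ lead(D) = 18x² ÷ −2x = −9x. Subtract (−9x)·D = 18x² − 72x. Remainder: 16x − 68.
Step 8: lead(16x − 68) ÷ lead(D) = 16x ÷ −2x = −8. Subtract (−8)·D = 16x − 64. Remainder: −4.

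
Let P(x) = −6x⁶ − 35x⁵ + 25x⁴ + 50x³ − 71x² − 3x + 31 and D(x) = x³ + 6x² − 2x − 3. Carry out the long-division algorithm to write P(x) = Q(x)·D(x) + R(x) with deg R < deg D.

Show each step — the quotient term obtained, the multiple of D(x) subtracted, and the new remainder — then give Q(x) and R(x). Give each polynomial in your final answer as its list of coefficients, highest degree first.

Q = [-6, 1, 7, -8]; R = [-6, 2, 7]

Step 1: lead(−6x⁶ − 35x⁵ + 25x⁴ + 50x³ − 71x² − 3x + 31) ÷ lead(D) = −6x⁶ ÷ x³ = −6x³. Subtract (−6x³)·D = −6x⁶ − 36x⁵ + 12x⁴ + 18x³. Remainder: x⁵ + 13x⁴ + 32x³ − 71x² − 3x + 31.
Step 2: lead(x⁵ + 13x⁴ + 32x³ − 71x² − 3x + 31) ÷ lead(D) = x⁵ ÷ x³ = x². Subtract (x²)·D = x⁵ + 6x⁴ − 2x³ − 3x². Remainder: 7x⁴ + 34x³ − 68x² − 3x + 31.
Step 3: lead(7x⁴ + 34x³ − 68x² − 3x + 31) ÷ lead(D) = 7x⁴ ÷ x³ = 7x. Subtract (7x)·D = 7x⁴ + 42x³ − 14x² − 21x. Remainder: −8x³ − 54x² + 18x + 31.
Step 4: lead(−8x³ − 54x² + 18x + 31) ÷ lead(D) = −8x³ ÷ x³ = −8. Subtract (−8)·D = −8x³ − 48x² + 16x + 24. Remainder: −6x² + 2x + 7.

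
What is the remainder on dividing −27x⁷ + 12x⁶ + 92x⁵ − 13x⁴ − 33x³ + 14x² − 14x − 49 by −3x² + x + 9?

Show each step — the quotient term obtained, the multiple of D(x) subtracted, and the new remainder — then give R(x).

R(x) = −4

Step 1: lead(−27x⁷ + 12x⁶ + 92x⁵ − 13x⁴ − 33x³ + 14x² − 14x − 49) ÷ lead(D) = −27x⁷ ÷ −3x² = 9x⁵. Subtract (9x⁵)·D = −27x⁷ + 9x⁶ + 81x⁵. Remainder: 3x⁶ + 11x⁵ − 13x⁴ − 33x³ + 14x² − 14x − 49.
Step 2: lead(3x⁶ + 11x⁵ − 13x⁴ − 33x³ + 14x² − 14x − 49) ÷ lead(D) = 3x⁶ ÷ −3x² = −x⁴. Subtract (−x⁴)·D = 3x⁶ − x⁵ − 9x⁴. Remainder: 12x⁵ − 4x⁴ − 33x³ + 14x² − 14x − 49.
Step 3: lead(12x⁵ − 4x⁴ − 33x³ + 14x² − 14x − 49) ÷ lead(D) = 12x⁵ ÷ −3x² = −4x³. Subtract (−4x³)·D = 12x⁵ − 4x⁴ − 36x³. Remainder: 3x³ + 14x² − 14x − 49.
Step 4: lead(3x³ + 14x² − 14x − 49) ÷ lead(D) = 3x³ ÷ −3x² = −x. Subtract (−x)·D = 3x³ − x² − 9x. Remainder: 15x² − 5x − 49.
Step 5: lead(15x² − 5x − 49) ÷ lead(D) = 15x² ÷ −3x² = −5. Subtract (−5)·D = 15x² − 5x − 45. Remainder: −4.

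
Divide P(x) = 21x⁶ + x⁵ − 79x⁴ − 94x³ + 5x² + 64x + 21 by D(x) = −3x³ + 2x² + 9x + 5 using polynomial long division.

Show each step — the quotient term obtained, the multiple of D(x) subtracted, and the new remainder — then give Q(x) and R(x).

Step 1: lead(21x⁶ + x⁵ − 79x⁴ − 94x³ + 5x² + 64x + 21) ÷ lead(D) = 21x⁶ ÷ −3x³ = −7x³. Subtract (−7x³)·D = 21x⁶ − 14x⁵ − 63x⁴ − 35x³. Remainder: 15x⁵ − 16x⁴ − 59x³ + 5x² + 64x + 21.
Step 2: lead(15x⁵ − 16x⁴ − 59x³ + 5x² + 64x + 21) ÷ lead(D) = 15x⁵ ÷ −3x³ = −5x². Subtract (−5x²)·D = 15x⁵ − 10x⁴ − 45x³ − 25x². Remainder: −6x⁴ − 14x³ + 30x² + 64x + 21.
Step 3: lead(−6x⁴ − 14x³ + 30x² + 64x + 21) ÷ lead(D) = −6x⁴ ÷ −3x³ = 2x. Subtract (2x)·D = −6x⁴ + 4x³ + 18x² + 10x. Remainder: −18x³ + 12x² + 54x + 21.
Step 4: lead(−18x³ + 12x² + 54x + 21) ÷ lead(D) = −18x³ ÷ −3x³ = 6. Subtract (6)·D = −18x³ + 12x² + 54x + 30. Remainder: −9.

Q(x) = −7x³ − 5x² + 2x + 6; R(x) = −9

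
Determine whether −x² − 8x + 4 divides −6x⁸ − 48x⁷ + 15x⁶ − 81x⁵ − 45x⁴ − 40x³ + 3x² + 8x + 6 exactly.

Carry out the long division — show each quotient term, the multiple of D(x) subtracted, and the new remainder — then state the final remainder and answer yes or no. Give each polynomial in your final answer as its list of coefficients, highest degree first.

Step 1: lead(−6x⁸ − 48x⁷ + 15x⁶ − 81x⁵ − 45x⁴ − 40x³ + 3x² + 8x + 6) ÷ lead(D) = −6x⁸ ÷ −x² = 6x⁶. Subtract (6x⁶)·D = −6x⁸ − 48x⁷ + 24x⁶. Remainder: −9x⁶ − 81x⁵ − 45x⁴ − 40x³ + 3x² + 8x + 6.
Step 2: lead(−9x⁶ − 81x⁵ − 45x⁴ − 40x³ + 3x² + 8x + 6) ÷ lead(D) = −9x⁶ ÷ −x² = 9x⁴. Subtract (9x⁴)·D = −9x⁶ − 72x⁵ + 36x⁴. Remainder: −9x⁵ − 81x⁴ − 40x³ + 3x² + 8x + 6.
Step 3: lead(−9x⁵ − 81x⁴ − 40x³ + 3x² + 8x + 6) ÷ lead(D) = −9x⁵ ÷ −x² = 9x³. Subtract (9x³)·D = −9x⁵ − 72x⁴ + 36x³. Remainder: −9x⁴ − 76x³ + 3x² + 8x + 6.
Step 4: lead(−9x⁴ − 76x³ + 3x² + 8x + 6) ÷ lead(D) = −9x⁴ ÷ −x² = 9x². Subtract (9x²)·D = −9x⁴ − 72x³ + 36x². Remainder: −4x³ − 33x² + 8x + 6.
Step 5: lead(−4x³ − 33x² + 8x + 6) ÷ lead(D) = −4x³ ÷ −x² = 4x. Subtract (4x)·D = −4x³ − 32x² + 16x. Remainder: −x² − 8x + 6.
Step 6: lead(−x² − 8x + 6) ÷ lead(D) = −x² ÷ −x² = 1. Subtract (1)·D = −x² − 8x + 4. Remainder: 2.

R = [2], so D(x) is not a factor of P(x). no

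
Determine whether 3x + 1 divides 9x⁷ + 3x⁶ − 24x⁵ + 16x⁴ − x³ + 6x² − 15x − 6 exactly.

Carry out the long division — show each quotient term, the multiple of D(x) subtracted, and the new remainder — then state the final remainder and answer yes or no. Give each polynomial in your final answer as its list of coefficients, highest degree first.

Step 1: lead(9x⁷ + 3x⁶ − 24x⁵ + 16x⁴ − x³ + 6x² − 15x − 6) ÷ lead(D) = 9x⁷ ÷ 3x = 3x⁶. Subtract (3x⁶)·D = 9x⁷ + 3x⁶. Remainder: −24x⁵ + 16x⁴ − x³ + 6x² − 15x − 6.
Step 2: lead(−24x⁵ + 16x⁴ − x³ + 6x² − 15x − 6) ÷ lead(D) = −24x⁵ ÷ 3x = −8x⁴. Subtract (−8x⁴)·D = −24x⁵ − 8x⁴. Remainder: 24x⁴ − x³ + 6x² − 15x − 6.
Step 3: lead(24x⁴ − x³ + 6x² − 15x − 6) ÷ lead(D) = 24x⁴ ÷ 3x = 8x³. Subtract (8x³)·D = 24x⁴ + 8x³. Remainder: −9x³ + 6x² − 15x − 6.
Step 4: lead(−9x³ + 6x² − 15x − 6) ÷ lead(D) = −9x³ ÷ 3x = −3x². Subtract (−3x²)·D = −9x³ − 3x². Remainder: 9x² − 15x − 6.
Step 5: lead(9x² − 15x − 6) ÷ lead(D) = 9x² ÷ 3x = 3x. Subtract (3x)·D = 9x² + 3x. Remainder: −18x − 6.
Step 6: lead(−18x − 6) ÷ lead(D) = −18x ÷ 3x = −6. Subtract (−6)·D = −18x − 6. Remainder: 0.

R = [0], so D(x) is a factor of P(x). yes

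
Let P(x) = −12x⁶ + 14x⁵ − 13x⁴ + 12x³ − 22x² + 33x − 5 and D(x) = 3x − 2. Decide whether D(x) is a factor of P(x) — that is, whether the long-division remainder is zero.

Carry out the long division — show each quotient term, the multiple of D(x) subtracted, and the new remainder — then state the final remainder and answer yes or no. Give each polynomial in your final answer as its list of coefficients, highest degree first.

R = [9], so D(x) is not a factor of P(x). no

Step 1: lead(−12x⁶ + 14x⁵ − 13x⁴ + 12x³ − 22x² + 33x − 5) ÷ lead(D) = −12x⁶ ÷ 3x = −4x⁵. Subtract (−4x⁵)·D = −12x⁶ + 8x⁵. Remainder: 6x⁵ − 13x⁴ + 12x³ − 22x² + 33x − 5.
Step 2: lead(6x⁵ − 13x⁴ + 12x³ − 22x² + 33x − 5) ÷ lead(D) = 6x⁵ ÷ 3x = 2x⁴. Subtract (2x⁴)·D = 6x⁵ − 4x⁴. Remainder: −9x⁴ + 12x³ − 22x² + 33x − 5.
Step 3: lead(−9x⁴ + 12x³ − 22x² + 33x − 5) ÷ lead(D) = −9x⁴ ÷ 3x = −3x³. Subtract (−3x³)·D = −9x⁴ + 6x³. Remainder: 6x³ − 22x² + 33x − 5.
Step 4: lead(6x³ − 22x² + 33x − 5) ÷ lead(D) = 6x³ ÷ 3x = 2x². Subtract (2x²)·D = 6x³ − 4x². Remainder: −18x² + 33x − 5.
Step 5: lead(−18x² + 33x − 5) ÷ lead(D) = −18x² ÷ 3x = −6x. Subtract (−6x)·D = −18x² + 12x. Remainder: 21x − 5.
Step 6: lead(21x − 5) ÷ lead(D) = 21x ÷ 3x = 7. Subtract (7)·D = 21x − 14. Remainder: 9.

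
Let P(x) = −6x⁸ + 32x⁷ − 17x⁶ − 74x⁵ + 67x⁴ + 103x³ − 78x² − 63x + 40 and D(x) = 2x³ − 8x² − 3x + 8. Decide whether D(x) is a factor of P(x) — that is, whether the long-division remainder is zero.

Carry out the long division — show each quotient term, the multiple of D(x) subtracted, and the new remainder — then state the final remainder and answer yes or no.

R(x) = 0, so D(x) is a factor of P(x). yes

Step 1: lead(−6x⁸ + 32x⁷ − 17x⁶ − 74x⁵ + 67x⁴ + 103x³ − 78x² − 63x + 40) ÷ lead(D) = −6x⁸ ÷ 2x³ = −3x⁵. Subtract (−3x⁵)·D = −6x⁸ + 24x⁷ + 9x⁶ − 24x⁵. Remainder: 8x⁷ − 26x⁶ − 50x⁵ + 67x⁴ + 103x³ − 78x² − 63x + 40.
Step 2: lead(8x⁷ − 26x⁶ − 50x⁵ + 67x⁴ + 103x³ − 78x² − 63x + 40) ÷ lead(D) = 8x⁷ ÷ 2x³ = 4x⁴. Subtract (4x⁴)·D = 8x⁷ − 32x⁶ − 12x⁵ + 32x⁴. Remainder: 6x⁶ − 38x⁵ + 35x⁴ + 103x³ − 78x² − 63x + 40.
Step 3: lead(6x⁶ − 38x⁵ + 35x⁴ + 103x³ − 78x² − 63x + 40) ÷ lead(D) = 6x⁶ ÷ 2x³ = 3x³. Subtract (3x³)·D = 6x⁶ − 24x⁵ − 9x⁴ + 24x³. Remainder: −14x⁵ + 44x⁴ + 79x³ − 78x² − 63x + 40.
Step 4: lead(−14x⁵ + 44x⁴ + 79x³ − 78x² − 63x + 40) ÷ lead(D) = −14x⁵ ÷ 2x³ = −7x². Subtract (−7x²)·D = −14x⁵ + 56x⁴ + 21x³ − 56x². Remainder: −12x⁴ + 58x³ − 22x² − 63x + 40.
Step 5: lead(−12x⁴ + 58x³ − 22x² − 63x + 40) ÷ lead(D) = −12x⁴ ÷ 2x³ = −6x. Subtract (−6x)·D = −12x⁴ + 48x³ + 18x² − 48x. Remainder: 10x³ − 40x² − 15x + 40.
Step 6: lead(10x³ − 40x² − 15x + 40) ÷ lead(D) = 10x³ ÷ 2x³ = 5. Subtract (5)·D = 10x³ − 40x² − 15x + 40. Remainder: 0.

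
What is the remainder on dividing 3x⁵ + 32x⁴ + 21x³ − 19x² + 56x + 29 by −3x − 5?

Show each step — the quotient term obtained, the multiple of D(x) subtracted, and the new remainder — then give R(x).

Step 1: lead(3x⁵ + 32x⁴ + 21x³ − 19x² + 56x + 29) ÷ lead(D) = 3x⁵ ÷ −3x = −x⁴. Subtract (−x⁴)·D = 3x⁵ + 5x⁴. Remainder: 27x⁴ + 21x³ − 19x² + 56x + 29.
Step 2: lead(27x⁴ + 21x³ − 19x² + 56x + 29) ÷ lead(D) = 27x⁴ ÷ −3x = −9x³. Subtract (−9x³)·D = 27x⁴ + 45x³. Remainder: −24x³ − 19x² + 56x + 29.
Step 3: lead(−24x³ − 19x² + 56x + 29) ÷ lead(D) = −24x³ ÷ −3x = 8x². Subtract (8x²)·D = −24x³ − 40x². Remainder: 21x² + 56x + 29.
Step 4: lead(21x² + 56x + 29) ÷ lead(D) = 21x² ÷ −3x = −7x. Subtract (−7x)·D = 21x² + 35x. Remainder: 21x + 29.
Step 5: lead(21x + 29) ÷ lead(D) = 21x ÷ −3x = −7. Subtract (−7)·D = 21x + 35. Remainder: −6.

R(x) = −6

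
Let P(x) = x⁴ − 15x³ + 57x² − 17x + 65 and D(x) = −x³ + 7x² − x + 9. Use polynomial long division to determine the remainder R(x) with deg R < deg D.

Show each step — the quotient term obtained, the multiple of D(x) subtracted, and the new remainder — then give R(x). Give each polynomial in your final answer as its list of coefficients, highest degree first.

R = [-7]

Step 1: lead(x⁴ − 15x³ + 57x² − 17x + 65) ÷ lead(D) = x⁴ ÷ −x³ = −x. Subtract (−x)·D = x⁴ − 7x³ + x² − 9x. Remainder: −8x³ + 56x² − 8x + 65.
Step 2: lead(−8x³ + 56x² − 8x + 65) ÷ lead(D) = −8x³ ÷ −x³ = 8. Subtract (8)·D = −8x³ + 56x² − 8x + 72. Remainder: −7.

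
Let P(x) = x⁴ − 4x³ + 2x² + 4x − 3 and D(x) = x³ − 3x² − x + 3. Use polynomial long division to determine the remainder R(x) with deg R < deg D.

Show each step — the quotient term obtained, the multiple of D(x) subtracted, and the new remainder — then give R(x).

R(x) = 0

Step 1: lead(x⁴ − 4x³ + 2x² + 4x − 3) ÷ lead(D) = x⁴ ÷ x³ = x. Subtract (x)·D = x⁴ − 3x³ − x² + 3x. Remainder: −x³ + 3x² + x − 3.
Step 2: lead(−x³ + 3x² + x − 3) ÷ lead(D) = −x³ ÷ x³ = −1. Subtract (−1)·D = −x³ + 3x² + x − 3. Remainder: 0.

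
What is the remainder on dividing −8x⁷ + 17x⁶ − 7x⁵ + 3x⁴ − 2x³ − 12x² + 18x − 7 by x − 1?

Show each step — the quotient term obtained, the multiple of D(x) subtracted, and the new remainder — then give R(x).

Step 1: lead(−8x⁷ + 17x⁶ − 7x⁵ + 3x⁴ − 2x³ − 12x² + 18x − 7) ÷ lead(D) = −8x⁷ ÷ x = −8x⁶. Subtract (−8x⁶)·D = −8x⁷ + 8x⁶. Remainder: 9x⁶ − 7x⁵ + 3x⁴ − 2x³ − 12x² + 18x − 7.
Step 2: lead(9x⁶ − 7x⁵ + 3x⁴ − 2x³ − 12x² + 18x − 7) ÷ lead(D) = 9x⁶ ÷ x = 9x⁵. Subtract (9x⁵)·D = 9x⁶ − 9x⁵. Remainder: 2x⁵ + 3x⁴ − 2x³ − 12x² + 18x − 7.
Step 3: lead(2x⁵ + 3x⁴ − 2x³ − 12x² + 18x − 7) ÷ lead(D) = 2x⁵ ÷ x = 2x⁴. Subtract (2x⁴)·D = 2x⁵ − 2x⁴. Remainder: 5x⁴ − 2x³ − 12x² + 18x − 7.
Step 4: lead(5x⁴ − 2x³ − 12x² + 18x − 7) ÷ lead(D) = 5x⁴ ÷ x = 5x³. Subtract (5x³)·D = 5x⁴ − 5x³. Remainder: 3x³ − 12x² + 18x − 7.
Step 5: lead(3x³ − 12x² + 18x − 7) ÷ lead(D) = 3x³ ÷ x = 3x². Subtract (3x²)·D = 3x³ − 3x². Remainder: −9x² + 18x − 7.
Step 6: lead(−9x² + 18x − 7) ÷ lead(D) = −9x² ÷ x = −9x. Subtract (−9x)·D = −9x² + 9x. Remainder: 9x − 7.
Step 7: lead(9x − 7) ÷ lead(D) = 9x ÷ x = 9. Subtract (9)·D = 9x − 9. Remainder: 2.

R(x) = 2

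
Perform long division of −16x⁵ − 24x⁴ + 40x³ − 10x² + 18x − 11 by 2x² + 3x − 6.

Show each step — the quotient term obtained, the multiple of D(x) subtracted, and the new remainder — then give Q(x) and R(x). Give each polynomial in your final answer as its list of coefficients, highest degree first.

Q = [-8, 0, -4, 1]; R = [-9, -5]

Step 1: lead(−16x⁵ − 24x⁴ + 40x³ − 10x² + 18x − 11) ÷ lead(D) = −16x⁵ ÷ 2x² = −8x³. Subtract (−8x³)·D = −16x⁵ − 24x⁴ + 48x³. Remainder: −8x³ − 10x² + 18x − 11.
Step 2: lead(−8x³ − 10x² + 18x − 11) ÷ lead(D) = −8x³ ÷ 2x² = −4x. Subtract (−4x)·D = −8x³ − 12x² + 24x. Remainder: 2x² − 6x − 11.
Step 3: lead(2x² − 6x − 11) ÷ lead(D) = 2x² ÷ 2x² = 1. Subtract (1)·D = 2x² + 3x − 6. Remainder: −9x − 5.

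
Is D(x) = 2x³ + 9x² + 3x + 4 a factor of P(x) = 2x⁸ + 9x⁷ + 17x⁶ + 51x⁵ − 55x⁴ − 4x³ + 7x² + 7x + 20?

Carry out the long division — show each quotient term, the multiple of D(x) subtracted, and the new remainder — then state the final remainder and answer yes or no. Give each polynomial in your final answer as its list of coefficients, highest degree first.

R = [0], so D(x) is a factor of P(x). yes

Step 1: lead(2x⁸ + 9x⁷ + 17x⁶ + 51x⁵ − 55x⁴ − 4x³ + 7x² + 7x + 20) ÷ lead(D) = 2x⁸ ÷ 2x³ = x⁵. Subtract (x⁵)·D = 2x⁸ + 9x⁷ + 3x⁶ + 4x⁵. Remainder: 14x⁶ + 47x⁵ − 55x⁴ − 4x³ + 7x² + 7x + 20.
Step 2: lead(14x⁶ + 47x⁵ − 55x⁴ − 4x³ + 7x² + 7x + 20) ÷ lead(D) = 14x⁶ ÷ 2x³ = 7x³. Subtract (7x³)·D = 14x⁶ + 63x⁵ + 21x⁴ + 28x³. Remainder: −16x⁵ − 76x⁴ − 32x³ + 7x² + 7x + 20.
Step 3: lead(−16x⁵ − 76x⁴ − 32x³ + 7x² + 7x + 20) ÷ lead(D) = −16x⁵ ÷ 2x³ = −8x². Subtract (−8x²)·D = −16x⁵ − 72x⁴ − 24x³ − 32x². Remainder: −4x⁴ − 8x³ + 39x² + 7x + 20.
Step 4: lead(−4x⁴ − 8x³ + 39x² + 7x + 20) ÷ lead(D) = −4x⁴ ÷ 2x³ = −2x. Subtract (−2x)·D = −4x⁴ − 18x³ − 6x² − 8x. Remainder: 10x³ + 45x² + 15x + 20.
Step 5: lead(10x³ + 45x² + 15x + 20) ÷ lead(D) = 10x³ ÷ 2x³ = 5. Subtract (5)·D = 10x³ + 45x² + 15x + 20. Remainder: 0.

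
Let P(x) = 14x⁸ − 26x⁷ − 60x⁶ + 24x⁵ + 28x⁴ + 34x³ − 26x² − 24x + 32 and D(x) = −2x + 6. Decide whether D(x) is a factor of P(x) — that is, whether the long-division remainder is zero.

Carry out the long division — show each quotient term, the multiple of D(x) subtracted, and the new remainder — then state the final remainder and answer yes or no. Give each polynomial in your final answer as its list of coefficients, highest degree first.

Step 1: lead(14x⁸ − 26x⁷ − 60x⁶ + 24x⁵ + 28x⁴ + 34x³ − 26x² − 24x + 32) ÷ lead(D) = 14x⁸ ÷ −2x = −7x⁷. Subtract (−7x⁷)·D = 14x⁸ − 42x⁷. Remainder: 16x⁷ − 60x⁶ + 24x⁵ + 28x⁴ + 34x³ − 26x² − 24x + 32.
Step 2: lead(16x⁷ − 60x⁶ + 24x⁵ + 28x⁴ + 34x³ − 26x² − 24x + 32) ÷ lead(D) = 16x⁷ ÷ −2x = −8x⁶. Subtract (−8x⁶)·D = 16x⁷ − 48x⁶. Remainder: −12x⁶ + 24x⁵ + 28x⁴ + 34x³ − 26x² − 24x + 32.
Step 3: lead(−12x⁶ + 24x⁵ + 28x⁴ + 34x³ − 26x² − 24x + 32) ÷ lead(D) = −12x⁶ ÷ −2x = 6x⁵. Subtract (6x⁵)·D = −12x⁶ + 36x⁵. Remainder: −12x⁵ + 28x⁴ + 34x³ − 26x² − 24x + 32.
Step 4: lead(−12x⁵ + 28x⁴ + 34x³ − 26x² − 24x + 32) ÷ lead(D) = −12x⁵ ÷ −2x = 6x⁴. Subtract (6x⁴)·D = −12x⁵ + 36x⁴. Remainder: −8x⁴ + 34x³ − 26x² − 24x + 32.
Step 5: lead(−8x⁴ + 34x³ − 26x² − 24x + 32) ÷ lead(D) = −8x⁴ ÷ −2x = 4x³. Subtract (4x³)·D = −8x⁴ + 24x³. Remainder: 10x³ − 26x² − 24x + 32.
Step 6: lead(10x³ − 26x² − 24x + 32) ÷ lead(D) = 10x³ ÷ −2x = −5x². Subtract (−5x²)·D = 10x³ − 30x². Remainder: 4x² − 24x + 32.
Step 7: lead(4x² − 24x + 32) ÷ lead(D) = 4x² ÷ −2x = −2x. Subtract (−2x)·D = 4x² − 12x. Remainder: −12x + 32.
Step 8: lead(−12x + 32) ÷ lead(D) = −12x ÷ −2x = 6. Subtract (6)·D = −12x + 36. Remainder: −4.

R = [-4], so D(x) is not a factor of P(x). no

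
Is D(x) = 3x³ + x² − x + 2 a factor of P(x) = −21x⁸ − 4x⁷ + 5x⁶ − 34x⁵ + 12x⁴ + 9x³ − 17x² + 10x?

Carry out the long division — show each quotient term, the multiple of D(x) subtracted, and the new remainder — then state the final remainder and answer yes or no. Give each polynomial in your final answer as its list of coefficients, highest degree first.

Step 1: lead(−21x⁸ − 4x⁷ + 5x⁶ − 34x⁵ + 12x⁴ + 9x³ − 17x² + 10x) ÷ lead(D) = −21x⁸ ÷ 3x³ = −7x⁵. Subtract (−7x⁵)·D = −21x⁸ − 7x⁷ + 7x⁶ − 14x⁵. Remainder: 3x⁷ − 2x⁶ − 20x⁵ + 12x⁴ + 9x³ − 17x² + 10x.
Step 2: lead(3x⁷ − 2x⁶ − 20x⁵ + 12x⁴ + 9x³ − 17x² + 10x) ÷ lead(D) = 3x⁷ ÷ 3x³ = x⁴. Subtract (x⁴)·D = 3x⁷ + x⁶ − x⁵ + 2x⁴. Remainder: −3x⁶ − 19x⁵ + 10x⁴ + 9x³ − 17x² + 10x.
Step 3: lead(−3x⁶ − 19x⁵ + 10x⁴ + 9x³ − 17x² + 10x) ÷ lead(D) = −3x⁶ ÷ 3x³ = −x³. Subtract (−x³)·D = −3x⁶ − x⁵ + x⁴ − 2x³. Remainder: −18x⁵ + 9x⁴ + 11x³ − 17x² + 10x.
Step 4: lead(−18x⁵ + 9x⁴ + 11x³ − 17x² + 10x) ÷ lead(D) = −18x⁵ ÷ 3x³ = −6x². Subtract (−6x²)·D = −18x⁵ − 6x⁴ + 6x³ − 12x². Remainder: 15x⁴ + 5x³ − 5x² + 10x.
Step 5: lead(15x⁴ + 5x³ − 5x² + 10x) ÷ lead(D) = 15x⁴ ÷ 3x³ = 5x. Subtract (5x)·D = 15x⁴ + 5x³ − 5x² + 10x. Remainder: 0.

R = [0], so D(x) is a factor of P(x). yes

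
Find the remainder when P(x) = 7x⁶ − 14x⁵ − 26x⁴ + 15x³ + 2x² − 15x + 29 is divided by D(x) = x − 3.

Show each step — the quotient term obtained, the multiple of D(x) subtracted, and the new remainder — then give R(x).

Step 1: lead(7x⁶ − 14x⁵ − 26x⁴ + 15x³ + 2x² − 15x + 29) ÷ lead(D) = 7x⁶ ÷ x = 7x⁵. Subtract (7x⁵)·D = 7x⁶ − 21x⁵. Remainder: 7x⁵ − 26x⁴ + 15x³ + 2x² − 15x + 29.
Step 2: lead(7x⁵ − 26x⁴ + 15x³ + 2x² − 15x + 29) ÷ lead(D) = 7x⁵ ÷ x = 7x⁴. Subtract (7x⁴)·D = 7x⁵ − 21x⁴. Remainder: −5x⁴ + 15x³ + 2x² − 15x + 29.
Step 3: lead(−5x⁴ + 15x³ + 2x² − 15x + 29) ÷ lead(D) = −5x⁴ ÷ x = −5x³. Subtract (−5x³)·D = −5x⁴ + 15x³. Remainder: 2x² − 15x + 29.
Step 4: lead(2x² − 15x + 29) ÷ lead(D) = 2x² ÷ x = 2x. Subtract (2x)·D = 2x² − 6x. Remainder: −9x + 29.
Step 5: lead(−9x + 29) ÷ lead(D) = −9x ÷ x = −9. Subtract (−9)·D = −9x + 27. Remainder: 2.

R(x) = 2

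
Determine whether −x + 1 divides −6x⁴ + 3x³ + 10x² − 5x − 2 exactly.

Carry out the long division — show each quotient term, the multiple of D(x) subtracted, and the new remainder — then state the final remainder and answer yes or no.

Step 1: lead(−6x⁴ + 3x³ + 10x² − 5x − 2) ÷ lead(D) = −6x⁴ ÷ −x = 6x³. Subtract (6x³)·D = −6x⁴ + 6x³. Remainder: −3x³ + 10x² − 5x − 2.
Step 2: lead(−3x³ + 10x² − 5x − 2) ÷ lead(D) = −3x³ ÷ −x = 3x². Subtract (3x²)·D = −3x³ + 3x². Remainder: 7x² − 5x − 2.
Step 3: lead(7x² − 5x − 2) ÷ lead(D) = 7x² ÷ −x = −7x. Subtract (−7x)·D = 7x² − 7x. Remainder: 2x − 2.
Step 4: lead(2x − 2) ÷ lead(D) = 2x ÷ −x = −2. Subtract (−2)·D = 2x − 2. Remainder: 0.

R(x) = 0, so D(x) is a factor of P(x). yes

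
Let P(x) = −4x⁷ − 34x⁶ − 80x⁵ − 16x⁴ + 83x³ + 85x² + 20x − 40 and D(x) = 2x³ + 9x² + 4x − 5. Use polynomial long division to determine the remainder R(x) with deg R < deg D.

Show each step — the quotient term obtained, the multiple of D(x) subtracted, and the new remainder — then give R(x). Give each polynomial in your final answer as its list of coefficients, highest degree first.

R = [1, 3, 0]

Step 1: lead(−4x⁷ − 34x⁶ − 80x⁵ − 16x⁴ + 83x³ + 85x² + 20x − 40) ÷ lead(D) = −4x⁷ ÷ 2x³ = −2x⁴. Subtract (−2x⁴)·D = −4x⁷ − 18x⁶ − 8x⁵ + 10x⁴. Remainder: −16x⁶ − 72x⁵ − 26x⁴ + 83x³ + 85x² + 20x − 40.
Step 2: lead(−16x⁶ − 72x⁵ − 26x⁴ + 83x³ + 85x² + 20x − 40) ÷ lead(D) = −16x⁶ ÷ 2x³ = −8x³. Subtract (−8x³)·D = −16x⁶ − 72x⁵ − 32x⁴ + 40x³. Remainder: 6x⁴ + 43x³ + 85x² + 20x − 40.
Step 3: lead(6x⁴ + 43x³ + 85x² + 20x − 40) ÷ lead(D) = 6x⁴ ÷ 2x³ = 3x. Subtract (3x)·D = 6x⁴ + 27x³ + 12x² − 15x. Remainder: 16x³ + 73x² + 35x − 40.
Step 4: lead(16x³ + 73x² + 35x − 40) ÷ lead(D) = 16x³ ÷ 2x³ = 8. Subtract (8)·D = 16x³ + 72x² + 32x − 40. Remainder: x² + 3x.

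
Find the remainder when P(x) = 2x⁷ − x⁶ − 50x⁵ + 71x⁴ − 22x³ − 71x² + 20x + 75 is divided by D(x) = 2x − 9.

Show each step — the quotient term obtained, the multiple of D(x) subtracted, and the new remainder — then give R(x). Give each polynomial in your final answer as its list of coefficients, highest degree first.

R = [3]

Step 1: lead(2x⁷ − x⁶ − 50x⁵ + 71x⁴ − 22x³ − 71x² + 20x + 75) ÷ lead(D) = 2x⁷ ÷ 2x = x⁶. Subtract (x⁶)·D = 2x⁷ − 9x⁶. Remainder: 8x⁶ − 50x⁵ + 71x⁴ − 22x³ − 71x² + 20x + 75.
Step 2: lead(8x⁶ − 50x⁵ + 71x⁴ − 22x³ − 71x² + 20x + 75) ÷ lead(D) = 8x⁶ ÷ 2x = 4x⁵. Subtract (4x⁵)·D = 8x⁶ − 36x⁵. Remainder: −14x⁵ + 71x⁴ − 22x³ − 71x² + 20x + 75.
Step 3: lead(−14x⁵ + 71x⁴ − 22x³ − 71x² + 20x + 75) ÷ lead(D) = −14x⁵ ÷ 2x = −7x⁴. Subtract (−7x⁴)·D = −14x⁵ + 63x⁴. Remainder: 8x⁴ − 22x³ − 71x² + 20x + 75.
Step 4: lead(8x⁴ − 22x³ − 71x² + 20x + 75) ÷ lead(D) = 8x⁴ ÷ 2x = 4x³. Subtract (4x³)·D = 8x⁴ − 36x³. Remainder: 14x³ − 71x² + 20x + 75.
Step 5: lead(14x³ − 71x² + 20x + 75) ÷ lead(D) = 14x³ ÷ 2x = 7x². Subtract (7x²)·D = 14x³ − 63x². Remainder: −8x² + 20x + 75.
Step 6: lead(−8x² + 20x + 75) ÷ lead(D) = −8x² ÷ 2x = −4x. Subtract (−4x)·D = −8x² + 36x. Remainder: −16x + 75.
Step 7: lead(−16x + 75) ÷ lead(D) = −16x ÷ 2x = −8. Subtract (−8)·D = −16x + 72. Remainder: 3.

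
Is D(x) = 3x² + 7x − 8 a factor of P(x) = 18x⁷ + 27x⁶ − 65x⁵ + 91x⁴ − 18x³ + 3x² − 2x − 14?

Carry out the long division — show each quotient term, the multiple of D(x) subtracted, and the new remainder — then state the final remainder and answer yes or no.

R(x) = 8x + 2, so D(x) is not a factor of P(x). no

Step 1: lead(18x⁷ + 27x⁶ − 65x⁵ + 91x⁴ − 18x³ + 3x² − 2x − 14) ÷ lead(D) = 18x⁷ ÷ 3x² = 6x⁵. Subtract (6x⁵)·D = 18x⁷ + 42x⁶ − 48x⁵. Remainder: −15x⁶ − 17x⁵ + 91x⁴ − 18x³ + 3x² − 2x − 14.
Step 2: lead(−15x⁶ − 17x⁵ + 91x⁴ − 18x³ + 3x² − 2x − 14) ÷ lead(D) = −15x⁶ ÷ 3x² = −5x⁴. Subtract (−5x⁴)·D = −15x⁶ − 35x⁵ + 40x⁴. Remainder: 18x⁵ + 51x⁴ − 18x³ + 3x² − 2x − 14.
Step 3: lead(18x⁵ + 51x⁴ − 18x³ + 3x² − 2x − 14) ÷ lead(D) = 18x⁵ ÷ 3x² = 6x³. Subtract (6x³)·D = 18x⁵ + 42x⁴ − 48x³. Remainder: 9x⁴ + 30x³ + 3x² − 2x − 14.
Step 4: lead(9x⁴ + 30x³ + 3x² − 2x − 14) ÷ lead(D) = 9x⁴ ÷ 3x² = 3x². Subtract (3x²)·D = 9x⁴ + 21x³ − 24x². Remainder: 9x³ + 27x² − 2x − 14.
Step 5: lead(9x³ + 27x² − 2x − 14) ÷ lead(D) = 9x³ ÷ 3x² = 3x. Subtract (3x)·D = 9x³ + 21x² − 24x. Remainder: 6x² + 22x − 14.
Step 6: lead(6x² + 22x − 14) ÷ lead(D) = 6x² ÷ 3x² = 2. Subtract (2)·D = 6x² + 14x − 16. Remainder: 8x + 2.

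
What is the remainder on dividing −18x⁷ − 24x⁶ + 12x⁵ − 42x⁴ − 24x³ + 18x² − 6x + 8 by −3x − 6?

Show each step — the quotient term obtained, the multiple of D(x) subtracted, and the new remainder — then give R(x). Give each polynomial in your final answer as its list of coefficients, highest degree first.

Step 1: lead(−18x⁷ − 24x⁶ + 12x⁵ − 42x⁴ − 24x³ + 18x² − 6x + 8) ÷ lead(D) = −18x⁷ ÷ −3x = 6x⁶. Subtract (6x⁶)·D = −18x⁷ − 36x⁶. Remainder: 12x⁶ + 12x⁵ − 42x⁴ − 24x³ + 18x² − 6x + 8.
Step 2: lead(12x⁶ + 12x⁵ − 42x⁴ − 24x³ + 18x² − 6x + 8) ÷ lead(D) = 12x⁶ ÷ −3x = −4x⁵. Subtract (−4x⁵)·D = 12x⁶ + 24x⁵. Remainder: −12x⁵ − 42x⁴ − 24x³ + 18x² − 6x + 8.
Step 3: lead(−12x⁵ − 42x⁴ − 24x³ + 18x² − 6x + 8) ÷ lead(D) = −12x⁵ ÷ −3x = 4x⁴. Subtract (4x⁴)·D = −12x⁵ − 24x⁴. Remainder: −18x⁴ − 24x³ + 18x² − 6x + 8.
Step 4: lead(−18x⁴ − 24x³ + 18x² − 6x + 8) ÷ lead(D) = −18x⁴ ÷ −3x = 6x³. Subtract (6x³)·D = −18x⁴ − 36x³. Remainder: 12x³ + 18x² − 6x + 8.
Step 5: lead(12x³ + 18x² − 6x + 8) ÷ lead(D) = 12x³ ÷ −3x = −4x². Subtract (−4x²)·D = 12x³ + 24x². Remainder: −6x² − 6x + 8.
Step 6: lead(−6x² − 6x + 8) ÷ lead(D) = −6x² ÷ −3x = 2x. Subtract (2x)·D = −6x² − 12x. Remainder: 6x + 8.
Step 7: lead(6x + 8) ÷ lead(D) = 6x ÷ −3x = −2. Subtract (−2)·D = 6x + 12. Remainder: −4.

R = [-4]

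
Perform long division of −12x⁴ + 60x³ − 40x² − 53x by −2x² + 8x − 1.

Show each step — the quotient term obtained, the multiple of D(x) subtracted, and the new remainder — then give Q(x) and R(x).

Step 1: lead(−12x⁴ + 60x³ − 40x² − 53x) ÷ lead(D) = −12x⁴ ÷ −2x² = 6x². Subtract (6x²)·D = −12x⁴ + 48x³ − 6x². Remainder: 12x³ − 34x² − 53x.
Step 2: lead(12x³ − 34x² − 53x) ÷ lead(D) = 12x³ ÷ −2x² = −6x. Subtract (−6x)·D = 12x³ − 48x² + 6x. Remainder: 14x² − 59x.
Step 3: lead(14x² − 59x) ÷ lead(D) = 14x² ÷ −2x² = −7. Subtract (−7)·D = 14x² − 56x + 7. Remainder: −3x − 7.

Q(x) = 6x² − 6x − 7; R(x) = −3x − 7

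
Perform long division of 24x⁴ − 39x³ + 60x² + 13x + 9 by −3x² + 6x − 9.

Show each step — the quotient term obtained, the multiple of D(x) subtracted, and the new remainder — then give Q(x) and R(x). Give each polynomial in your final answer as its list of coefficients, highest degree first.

Q = [-8, -3, -2]; R = [-2, -9]

Step 1: lead(24x⁴ − 39x³ + 60x² + 13x + 9) ÷ lead(D) = 24x⁴ ÷ −3x² = −8x². Subtract (−8x²)·D = 24x⁴ − 48x³ + 72x². Remainder: 9x³ − 12x² + 13x + 9.
Step 2: lead(9x³ − 12x² + 13x + 9) ÷ lead(D) = 9x³ ÷ −3x² = −3x. Subtract (−3x)·D = 9x³ − 18x² + 27x. Remainder: 6x² − 14x + 9.
Step 3: lead(6x² − 14x + 9) ÷ lead(D) = 6x² ÷ −3x² = −2. Subtract (−2)·D = 6x² − 12x + 18. Remainder: −2x − 9.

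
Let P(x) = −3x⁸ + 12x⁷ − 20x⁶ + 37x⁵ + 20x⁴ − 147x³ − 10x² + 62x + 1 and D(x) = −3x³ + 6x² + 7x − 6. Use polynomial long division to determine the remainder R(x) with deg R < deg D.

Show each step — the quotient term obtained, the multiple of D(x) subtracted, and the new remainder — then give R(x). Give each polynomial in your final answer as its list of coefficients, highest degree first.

R = [-1, 8, 1]

Step 1: lead(−3x⁸ + 12x⁷ − 20x⁶ + 37x⁵ + 20x⁴ − 147x³ − 10x² + 62x + 1) ÷ lead(D) = −3x⁸ ÷ −3x³ = x⁵. Subtract (x⁵)·D = −3x⁸ + 6x⁷ + 7x⁶ − 6x⁵. Remainder: 6x⁷ − 27x⁶ + 43x⁵ + 20x⁴ − 147x³ − 10x² + 62x + 1.
Step 2: lead(6x⁷ − 27x⁶ + 43x⁵ + 20x⁴ − 147x³ − 10x² + 62x + 1) ÷ lead(D) = 6x⁷ ÷ −3x³ = −2x⁴. Subtract (−2x⁴)·D = 6x⁷ − 12x⁶ − 14x⁵ + 12x⁴. Remainder: −15x⁶ + 57x⁵ + 8x⁴ − 147x³ − 10x² + 62x + 1.
Step 3: lead(−15x⁶ + 57x⁵ + 8x⁴ − 147x³ − 10x² + 62x + 1) ÷ lead(D) = −15x⁶ ÷ −3x³ = 5x³. Subtract (5x³)·D = −15x⁶ + 30x⁵ + 35x⁴ − 30x³. Remainder: 27x⁵ − 27x⁴ − 117x³ − 10x² + 62x + 1.
Step 4: lead(27x⁵ − 27x⁴ − 117x³ − 10x² + 62x + 1) ÷ lead(D) = 27x⁵ ÷ −3x³ = −9x². Subtract (−9x²)·D = 27x⁵ − 54x⁴ − 63x³ + 54x². Remainder: 27x⁴ − 54x³ − 64x² + 62x + 1.
Step 5: lead(27x⁴ − 54x³ − 64x² + 62x + 1) ÷ lead(D) = 27x⁴ ÷ −3x³ = −9x. Subtract (−9x)·D = 27x⁴ − 54x³ − 63x² + 54x. Remainder: −x² + 8x + 1.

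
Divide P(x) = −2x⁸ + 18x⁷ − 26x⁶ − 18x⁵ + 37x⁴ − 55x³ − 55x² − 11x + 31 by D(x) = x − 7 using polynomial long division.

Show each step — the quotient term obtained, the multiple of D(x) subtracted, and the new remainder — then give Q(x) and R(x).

Q(x) = −2x⁷ + 4x⁶ + 2x⁵ − 4x⁴ + 9x³ + 8x² + x − 4; R(x) = 3

Step 1: lead(−2x⁸ + 18x⁷ − 26x⁶ − 18x⁵ + 37x⁴ − 55x³ − 55x² − 11x + 31) ÷ lead(D) = −2x⁸ ÷ x = −2x⁷. Subtract (−2x⁷)·D = −2x⁸ + 14x⁷. Remainder: 4x⁷ − 26x⁶ − 18x⁵ + 37x⁴ − 55x³ − 55x² − 11x + 31.
Step 2: lead(4x⁷ − 26x⁶ − 18x⁵ + 37x⁴ − 55x³ − 55x² − 11x + 31) ÷ lead(D) = 4x⁷ ÷ x = 4x⁶. Subtract (4x⁶)·D = 4x⁷ − 28x⁶. Remainder: 2x⁶ − 18x⁵ + 37x⁴ − 55x³ − 55x² − 11x + 31.
Step 3: lead(2x⁶ − 18x⁵ + 37x⁴ − 55x³ − 55x² − 11x + 31) ÷ lead(D) = 2x⁶ ÷ x = 2x⁵. Subtract (2x⁵)·D = 2x⁶ − 14x⁵. Remainder: −4x⁵ + 37x⁴ − 55x³ − 55x² − 11x + 31.
Step 4: lead(−4x⁵ + 37x⁴ − 55x³ − 55x² − 11x + 31) ÷ lead(D) = −4x⁵ ÷ x = −4x⁴. Subtract (−4x⁴)·D = −4x⁵ + 28x⁴. Remainder: 9x⁴ − 55x³ − 55x² − 11x + 31.
Step 5: lead(9x⁴ − 55x³ − 55x² − 11x + 31) ÷ lead(D) = 9x⁴ ÷ x = 9x³. Subtract (9x³)·D = 9x⁴ − 63x³. Remainder: 8x³ − 55x² − 11x + 31.
Step 6: lead(8x³ − 55x² − 11x + 31) ÷ lead(D) = 8x³ ÷ x = 8x². Subtract (8x²)·D = 8x³ − 56x². Remainder: x² − 11x + 31.
Step 7: lead(x² − 11x + 31) ÷ lead(D) = x² ÷ x = x. Subtract (x)·D = x² − 7x. Remainder: −4x + 31.
Step 8: lead(−4x + 31) ÷ lead(D) = −4x ÷ x = −4. Subtract (−4)·D = −4x + 28. Remainder: 3.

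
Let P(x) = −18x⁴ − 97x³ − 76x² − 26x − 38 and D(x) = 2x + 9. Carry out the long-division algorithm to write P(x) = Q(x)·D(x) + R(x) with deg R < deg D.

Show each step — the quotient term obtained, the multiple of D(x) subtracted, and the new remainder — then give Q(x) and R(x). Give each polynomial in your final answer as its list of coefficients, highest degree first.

Q = [-9, -8, -2, -4]; R = [-2]

Step 1: lead(−18x⁴ − 97x³ − 76x² − 26x − 38) ÷ lead(D) = −18x⁴ ÷ 2x = −9x³. Subtract (−9x³)·D = −18x⁴ − 81x³. Remainder: −16x³ − 76x² − 26x − 38.
Step 2: lead(−16x³ − 76x² − 26x − 38) ÷ lead(D) = −16x³ ÷ 2x = −8x². Subtract (−8x²)·D = −16x³ − 72x². Remainder: −4x² − 26x − 38.
Step 3: lead(−4x² − 26x − 38) ÷ lead(D) = −4x² ÷ 2x = −2x. Subtract (−2x)·D = −4x² − 18x. Remainder: −8x − 38.
Step 4: lead(−8x − 38) ÷ lead(D) = −8x ÷ 2x = −4. Subtract (−4)·D = −8x − 36. Remainder: −2.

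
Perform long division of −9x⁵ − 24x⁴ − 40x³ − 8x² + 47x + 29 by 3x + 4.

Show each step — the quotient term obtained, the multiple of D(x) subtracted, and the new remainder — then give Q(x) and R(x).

Q(x) = −3x⁴ − 4x³ − 8x² + 8x + 5; R(x) = 9

Step 1: lead(−9x⁵ − 24x⁴ − 40x³ − 8x² + 47x + 29) ÷ lead(D) = −9x⁵ ÷ 3x = −3x⁴. Subtract (−3x⁴)·D = −9x⁵ − 12x⁴. Remainder: −12x⁴ − 40x³ − 8x² + 47x + 29.
Step 2: lead(−12x⁴ − 40x³ − 8x² + 47x + 29) ÷ lead(D) = −12x⁴ ÷ 3x = −4x³. Subtract (−4x³)·D = −12x⁴ − 16x³. Remainder: −24x³ − 8x² + 47x + 29.
Step 3: lead(−24x³ − 8x² + 47x + 29) ÷ lead(D) = −24x³ ÷ 3x = −8x². Subtract (−8x²)·D = −24x³ − 32x². Remainder: 24x² + 47x + 29.
Step 4: lead(24x² + 47x + 29) ÷ lead(D) = 24x² ÷ 3x = 8x. Subtract (8x)·D = 24x² + 32x. Remainder: 15x + 29.
Step 5: lead(15x + 29) ÷ lead(D) = 15x ÷ 3x = 5. Subtract (5)·D = 15x + 20. Remainder: 9.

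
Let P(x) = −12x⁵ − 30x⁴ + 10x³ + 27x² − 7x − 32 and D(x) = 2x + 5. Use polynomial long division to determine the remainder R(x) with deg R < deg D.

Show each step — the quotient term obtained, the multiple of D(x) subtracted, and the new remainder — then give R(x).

R(x) = −2

Step 1: lead(−12x⁵ − 30x⁴ + 10x³ + 27x² − 7x − 32) ÷ lead(D) = −12x⁵ ÷ 2x = −6x⁴. Subtract (−6x⁴)·D = −12x⁵ − 30x⁴. Remainder: 10x³ + 27x² − 7x − 32.
Step 2: lead(10x³ + 27x² − 7x − 32) ÷ lead(D) = 10x³ ÷ 2x = 5x². Subtract (5x²)·D = 10x³ + 25x². Remainder: 2x² − 7x − 32.
Step 3: lead(2x² − 7x − 32) ÷ lead(D) = 2x² ÷ 2x = x. Subtract (x)·D = 2x² + 5x. Remainder: −12x − 32.
Step 4: lead(−12x − 32) ÷ lead(D) = −12x ÷ 2x = −6. Subtract (−6)·D = −12x − 30. Remainder: −2.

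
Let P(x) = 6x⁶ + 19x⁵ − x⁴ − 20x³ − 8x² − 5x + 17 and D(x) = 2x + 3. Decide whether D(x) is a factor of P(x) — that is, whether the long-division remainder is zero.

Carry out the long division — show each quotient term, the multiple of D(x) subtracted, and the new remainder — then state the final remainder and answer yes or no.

R(x) = −7, so D(x) is not a factor of P(x). no

Step 1: lead(6x⁶ + 19x⁵ − x⁴ − 20x³ − 8x² − 5x + 17) ÷ lead(D) = 6x⁶ ÷ 2x = 3x⁵. Subtract (3x⁵)·D = 6x⁶ + 9x⁵. Remainder: 10x⁵ − x⁴ − 20x³ − 8x² − 5x + 17.
Step 2: lead(10x⁵ − x⁴ − 20x³ − 8x² − 5x + 17) ÷ lead(D) = 10x⁵ ÷ 2x = 5x⁴. Subtract (5x⁴)·D = 10x⁵ + 15x⁴. Remainder: −16x⁴ − 20x³ − 8x² − 5x + 17.
Step 3: lead(−16x⁴ − 20x³ − 8x² − 5x + 17) ÷ lead(D) = −16x⁴ ÷ 2x = −8x³. Subtract (−8x³)·D = −16x⁴ − 24x³. Remainder: 4x³ − 8x² − 5x + 17.
Step 4: lead(4x³ − 8x² − 5x + 17) ÷ lead(D) = 4x³ ÷ 2x = 2x². Subtract (2x²)·D = 4x³ + 6x². Remainder: −14x² − 5x + 17.
Step 5: lead(−14x² − 5x + 17) ÷ lead(D) = −14x² ÷ 2x = −7x. Subtract (−7x)·D = −14x² − 21x. Remainder: 16x + 17.
Step 6: lead(16x + 17) ÷ lead(D) = 16x ÷ 2x = 8. Subtract (8)·D = 16x + 24. Remainder: −7.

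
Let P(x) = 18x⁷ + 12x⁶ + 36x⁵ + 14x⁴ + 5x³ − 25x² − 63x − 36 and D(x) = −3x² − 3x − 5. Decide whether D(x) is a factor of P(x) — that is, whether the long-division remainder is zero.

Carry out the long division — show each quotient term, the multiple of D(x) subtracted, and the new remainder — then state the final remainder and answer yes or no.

R(x) = −6, so D(x) is not a factor of P(x). no

Step 1: lead(18x⁷ + 12x⁶ + 36x⁵ + 14x⁴ + 5x³ − 25x² − 63x − 36) ÷ lead(D) = 18x⁷ ÷ −3x² = −6x⁵. Subtract (−6x⁵)·D = 18x⁷ + 18x⁶ + 30x⁵. Remainder: −6x⁶ + 6x⁵ + 14x⁴ + 5x³ − 25x² − 63x − 36.
Step 2: lead(−6x⁶ + 6x⁵ + 14x⁴ + 5x³ − 25x² − 63x − 36) ÷ lead(D) = −6x⁶ ÷ −3x² = 2x⁴. Subtract (2x⁴)·D = −6x⁶ − 6x⁵ − 10x⁴. Remainder: 12x⁵ + 24x⁴ + 5x³ − 25x² − 63x − 36.
Step 3: lead(12x⁵ + 24x⁴ + 5x³ − 25x² − 63x − 36) ÷ lead(D) = 12x⁵ ÷ −3x² = −4x³. Subtract (−4x³)·D = 12x⁵ + 12x⁴ + 20x³. Remainder: 12x⁴ − 15x³ − 25x² − 63x − 36.
Step 4: lead(12x⁴ − 15x³ − 25x² − 63x − 36) ÷ lead(D) = 12x⁴ ÷ −3x² = −4x². Subtract (−4x²)·D = 12x⁴ + 12x³ + 20x². Remainder: −27x³ − 45x² − 63x − 36.
Step 5: lead(−27x³ − 45x² − 63x − 36) ÷ lead(D) = −27x³ ÷ −3x² = 9x. Subtract (9x)·D = −27x³ − 27x² − 45x. Remainder: −18x² − 18x − 36.
Step 6: lead(−18x² − 18x − 36) ÷ lead(D) = −18x² ÷ −3x² = 6. Subtract (6)·D = −18x² − 18x − 30. Remainder: −6.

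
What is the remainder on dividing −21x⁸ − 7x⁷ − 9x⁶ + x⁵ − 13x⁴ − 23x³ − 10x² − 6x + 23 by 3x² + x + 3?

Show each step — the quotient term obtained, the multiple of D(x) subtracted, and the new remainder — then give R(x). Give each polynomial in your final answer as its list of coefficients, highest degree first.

R = [5]

Step 1: lead(−21x⁸ − 7x⁷ − 9x⁶ + x⁵ − 13x⁴ − 23x³ − 10x² − 6x + 23) ÷ lead(D) = −21x⁸ ÷ 3x² = −7x⁶. Subtract (−7x⁶)·D = −21x⁸ − 7x⁷ − 21x⁶. Remainder: 12x⁶ + x⁵ − 13x⁴ − 23x³ − 10x² − 6x + 23.
Step 2: lead(12x⁶ + x⁵ − 13x⁴ − 23x³ − 10x² − 6x + 23) ÷ lead(D) = 12x⁶ ÷ 3x² = 4x⁴. Subtract (4x⁴)·D = 12x⁶ + 4x⁵ + 12x⁴. Remainder: −3x⁵ − 25x⁴ − 23x³ − 10x² − 6x + 23.
Step 3: lead(−3x⁵ − 25x⁴ − 23x³ − 10x² − 6x + 23) ÷ lead(D) = −3x⁵ ÷ 3x² = −x³. Subtract (−x³)·D = −3x⁵ − x⁴ − 3x³. Remainder: −24x⁴ − 20x³ − 10x² − 6x + 23.
Step 4: lead(−24x⁴ − 20x³ − 10x² − 6x + 23) ÷ lead(D) = −24x⁴ ÷ 3x² = −8x². Subtract (−8x²)·D = −24x⁴ − 8x³ − 24x². Remainder: −12x³ + 14x² − 6x + 23.
Step 5: lead(−12x³ + 14x² − 6x + 23) ÷ lead(D) = −12x³ ÷ 3x² = −4x. Subtract (−4x)·D = −12x³ − 4x² − 12x. Remainder: 18x² + 6x + 23.
Step 6: lead(18x² + 6x + 23) ÷ lead(D) = 18x² ÷ 3x² = 6. Subtract (6)·D = 18x² + 6x + 18. Remainder: 5.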